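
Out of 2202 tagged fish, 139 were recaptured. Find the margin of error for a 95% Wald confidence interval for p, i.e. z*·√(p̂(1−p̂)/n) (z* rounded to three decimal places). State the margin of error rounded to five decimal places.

p̂ = 139/2202 = 0.06312.
SE = √(p̂(1−p̂)/n) = √(0.059140/2202) = 0.005182.
z* = 1.960 at the 95% level.
ME = 1.960·0.005182 = 0.01016.

ME = 0.01016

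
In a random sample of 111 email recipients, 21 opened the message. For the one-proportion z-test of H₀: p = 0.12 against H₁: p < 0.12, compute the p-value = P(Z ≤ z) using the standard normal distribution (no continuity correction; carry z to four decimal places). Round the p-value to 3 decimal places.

Sample proportion p̂ = 21/111 = 0.18919.
Under H₀, SE = √(p₀(1−p₀)/n) = √(0.12·0.88/111) = √0.000951351 = 0.030844.
z = (p̂ − p₀)/SE = (21/111 − 0.12)/0.030844 ≈ 2.2432.
p-value = P(Z ≤ z) with z = 2.2432 → 0.988.

p-value = 0.988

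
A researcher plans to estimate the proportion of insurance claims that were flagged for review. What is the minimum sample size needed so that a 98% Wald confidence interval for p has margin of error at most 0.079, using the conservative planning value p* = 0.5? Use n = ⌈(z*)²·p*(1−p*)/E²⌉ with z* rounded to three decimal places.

n = 217

The 98% critical value is z* = 2.326.
p*(1−p*) = 0.50·0.50 = 0.2500.
Required n before rounding: 5.410276 × 0.2500 / 0.079² = 216.723.
Rounding up, n = 217.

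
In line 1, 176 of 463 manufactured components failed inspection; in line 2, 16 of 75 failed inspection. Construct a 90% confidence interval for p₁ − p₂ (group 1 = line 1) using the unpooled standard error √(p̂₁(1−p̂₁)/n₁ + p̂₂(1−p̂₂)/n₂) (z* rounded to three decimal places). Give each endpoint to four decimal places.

(0.0806, 0.2530)

p̂₁ = 0.38013, p̂₂ = 0.21333, so the observed difference is 0.16680.
SE = √(0.000508922 + 0.002237630) = √0.002746552 = 0.052408.
z* = 1.645 at the 90% level. Margin of error = 0.08621.
So the interval runs from 0.0806 to 0.2530.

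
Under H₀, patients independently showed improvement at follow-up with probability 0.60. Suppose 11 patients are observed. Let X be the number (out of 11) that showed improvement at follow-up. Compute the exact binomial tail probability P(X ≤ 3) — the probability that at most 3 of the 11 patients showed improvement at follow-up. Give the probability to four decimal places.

P = 0.0293

X ~ Binomial(n=11, p=0.60).
P(X ≤ 3) = C(11,0)·0.60^0·0.40^11 + C(11,1)·0.60^1·0.40^10 + C(11,2)·0.60^2·0.40^9 + C(11,3)·0.60^3·0.40^8.
= 0.000042 + 0.000692 + 0.005190 + 0.023357 = 0.0293.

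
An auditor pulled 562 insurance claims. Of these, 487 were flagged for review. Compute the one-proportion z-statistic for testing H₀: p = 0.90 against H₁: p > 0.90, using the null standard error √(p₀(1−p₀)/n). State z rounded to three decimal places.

z = -2.643

With x = 487 successes in n = 562, p̂ = 0.86655.
SE₀ = √(0.90·0.10/562) = 0.012655.
z = (0.86655 − 0.90)/0.012655 = -0.03345/0.012655 = -2.643.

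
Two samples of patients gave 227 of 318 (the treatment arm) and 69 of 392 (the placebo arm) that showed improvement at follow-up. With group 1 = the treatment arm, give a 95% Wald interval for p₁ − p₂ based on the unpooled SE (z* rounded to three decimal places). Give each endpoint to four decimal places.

p̂₁ = 0.71384, p̂₂ = 0.17602, so the observed difference is 0.53782.
Unpooled SE = √(p̂₁(1−p̂₁)/n₁ + p̂₂(1−p̂₂)/n₂) = √(0.000642371 + 0.000369993) = 0.031818.
For 95% confidence, z* = 1.960. Margin of error = 0.06236.
Interval: 0.53782 ± 0.06236 → (0.4755, 0.6002).

(0.4755, 0.6002)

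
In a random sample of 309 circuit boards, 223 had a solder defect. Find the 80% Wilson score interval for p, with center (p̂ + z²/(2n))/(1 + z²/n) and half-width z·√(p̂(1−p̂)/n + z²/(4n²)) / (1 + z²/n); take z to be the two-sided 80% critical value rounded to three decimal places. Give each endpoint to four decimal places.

(0.6879, 0.7531)

Here p̂ = 223/309 = 0.72168 and z = 1.282 (z² = 1.643524).
1 + z²/n = 1.005319.
Center = (0.72168 + 0.002659)/1.005319 = 0.72051.
Radicand: p̂(1−p̂)/n + z²/(4n²) = 0.000650022 + 0.000004303 = 0.000654325.
Half-width = z·√(radicand)/denom = 1.282·0.025580/1.005319 = 0.03262.
Interval: 0.72051 ± 0.03262 → (0.6879, 0.7531).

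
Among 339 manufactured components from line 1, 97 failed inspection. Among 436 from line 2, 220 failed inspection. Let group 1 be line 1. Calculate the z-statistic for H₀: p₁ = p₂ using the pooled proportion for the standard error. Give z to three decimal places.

z = -6.136

Sample proportions: p̂₁ = 97/339 = 0.28614 and p̂₂ = 220/436 = 0.50459.
Pooling: p̂ = 317/775 = 0.40903.
SE = √[p̂(1−p̂)(1/n₁+1/n₂)] = √[0.40903·0.59097·(1/339+1/436)] ≈ 0.035602.
z = (p̂₁ − p̂₂)/SE = (0.28614 − 0.50459)/0.035602 = -0.21845/0.035602 = -6.136.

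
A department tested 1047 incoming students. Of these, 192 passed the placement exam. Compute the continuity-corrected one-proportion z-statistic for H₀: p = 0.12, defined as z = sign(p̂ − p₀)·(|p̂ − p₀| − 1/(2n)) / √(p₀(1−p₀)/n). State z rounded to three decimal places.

With x = 192 successes in n = 1047, p̂ = 0.18338. p̂ − p₀ = 0.063381.
1/(2n) = 0.000478.
Corrected numerator: |0.063381| − 0.000478 = 0.062903.
Null standard error: √(0.12·0.88/1047) = √0.000100860 = 0.010043.
z = +0.062903/0.010043 = 6.263.

z = 6.263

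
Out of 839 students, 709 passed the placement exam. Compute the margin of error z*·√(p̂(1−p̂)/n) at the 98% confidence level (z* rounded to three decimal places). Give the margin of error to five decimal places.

ME = 0.02906

p̂ = 709/839 = 0.84505.
SE(p̂) = √(0.84505·0.15495/839) = 0.012493.
z* = 2.326 at the 98% level.
Margin of error = z*·SE = 2.326 × 0.012493 = 0.02906.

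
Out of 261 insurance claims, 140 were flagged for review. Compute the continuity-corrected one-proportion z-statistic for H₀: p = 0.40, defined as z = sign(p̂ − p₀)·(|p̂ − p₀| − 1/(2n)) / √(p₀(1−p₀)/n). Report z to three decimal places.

z = 4.435

p̂ = 140/261 = 0.53640. p̂ − p₀ = 0.136398.
1/(2n) = 0.001916.
Corrected numerator: |0.136398| − 0.001916 = 0.134482.
SE₀ = √(0.40·0.60/261) = 0.030324.
z = +0.134482/0.030324 = 4.435.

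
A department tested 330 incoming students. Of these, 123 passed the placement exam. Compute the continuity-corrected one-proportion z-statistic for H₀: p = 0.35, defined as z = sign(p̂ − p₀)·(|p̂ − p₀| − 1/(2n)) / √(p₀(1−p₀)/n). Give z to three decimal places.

p̂ = 123/330 = 0.37273. p̂ − p₀ = 0.022727.
1/(2n) = 0.001515.
Corrected numerator: |0.022727| − 0.001515 = 0.021212.
Null standard error: √(0.35·0.65/330) = √0.000689394 = 0.026256.
z = +0.021212/0.026256 = 0.808.

z = 0.808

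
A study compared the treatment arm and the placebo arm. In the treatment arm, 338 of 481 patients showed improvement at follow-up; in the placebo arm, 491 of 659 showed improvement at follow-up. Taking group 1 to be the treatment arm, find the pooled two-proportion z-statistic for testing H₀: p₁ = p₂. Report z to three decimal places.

z = -1.586

Sample proportions: p̂₁ = 338/481 = 0.70270 and p̂₂ = 491/659 = 0.74507.
Pooling: p̂ = 829/1140 = 0.72719.
Pooled SE = √[0.1983833·0.00359645] ≈ 0.026711.
z = -0.04237/0.026711 = -1.586.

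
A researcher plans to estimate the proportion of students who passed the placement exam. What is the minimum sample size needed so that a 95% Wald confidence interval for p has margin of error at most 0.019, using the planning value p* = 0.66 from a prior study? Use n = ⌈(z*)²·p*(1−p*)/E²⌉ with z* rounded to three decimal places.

For 95% confidence, z* = 1.960.
p*(1−p*) = 0.2244.
Required n before rounding: 3.841600 × 0.2244 / 0.019² = 2387.964.
⌈2387.964⌉ = 2388.

n = 2388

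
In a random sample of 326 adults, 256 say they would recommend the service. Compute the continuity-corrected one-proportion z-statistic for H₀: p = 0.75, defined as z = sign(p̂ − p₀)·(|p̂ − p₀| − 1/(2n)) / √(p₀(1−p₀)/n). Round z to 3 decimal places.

The sample proportion is 256/326 = 0.78528. p̂ − p₀ = 0.035276.
1/(2n) = 0.001534.
Corrected numerator: |0.035276| − 0.001534 = 0.033742.
SE₀ = √(0.75·0.25/326) = 0.023982.
z = (+)0.033742/0.023982 = 1.407.

z = 1.407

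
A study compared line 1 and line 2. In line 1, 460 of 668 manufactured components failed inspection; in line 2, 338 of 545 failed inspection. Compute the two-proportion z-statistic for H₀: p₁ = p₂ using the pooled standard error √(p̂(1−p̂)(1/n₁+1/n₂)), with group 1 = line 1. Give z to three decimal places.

z = 2.499

p̂₁ = 460/668 = 0.68862, p̂₂ = 338/545 = 0.62018.
Pooling: p̂ = 798/1213 = 0.65787.
SE = √[p̂(1−p̂)(1/n₁+1/n₂)] = √[0.65787·0.34213·(1/668+1/545)] ≈ 0.027385.
z = 0.06844/0.027385 = 2.499.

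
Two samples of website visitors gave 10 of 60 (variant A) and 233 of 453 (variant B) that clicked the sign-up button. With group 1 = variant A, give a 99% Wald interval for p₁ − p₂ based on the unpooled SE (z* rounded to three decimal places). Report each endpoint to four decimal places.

(-0.4856, -0.2098)

p̂₁ = 0.16667, p̂₂ = 0.51435, so the observed difference is -0.34768.
Unpooled SE = √(p̂₁(1−p̂₁)/n₁ + p̂₂(1−p̂₂)/n₂) = √(0.002314815 + 0.000551422) = 0.053537.
z* = 2.576 at the 99% level. Margin of error = 0.13791.
CI: -0.34768 ± 0.13791 = (-0.4856, -0.2098).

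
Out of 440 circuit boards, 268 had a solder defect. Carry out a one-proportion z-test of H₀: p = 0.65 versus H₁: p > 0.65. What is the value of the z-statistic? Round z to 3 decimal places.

Sample proportion p̂ = 268/440 = 0.60909.
Under H₀, SE = √(p₀(1−p₀)/n) = √(0.65·0.35/440) = √0.000517045 = 0.022739.
z = (p̂ − p₀)/SE = (0.60909 − 0.65)/0.022739 = -1.799.

z = -1.799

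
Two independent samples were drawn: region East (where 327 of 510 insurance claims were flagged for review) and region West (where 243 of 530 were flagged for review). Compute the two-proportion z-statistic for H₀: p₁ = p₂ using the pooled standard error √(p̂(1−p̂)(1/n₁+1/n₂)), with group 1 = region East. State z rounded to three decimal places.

p̂₁ = 327/510 = 0.64118, p̂₂ = 243/530 = 0.45849.
Pooling: p̂ = 570/1040 = 0.54808.
SE = √[p̂(1−p̂)(1/n₁+1/n₂)] = √[0.54808·0.45192·(1/510+1/530)] ≈ 0.030871.
z = (p̂₁ − p̂₂)/SE = (0.64118 − 0.45849)/0.030871 = 0.18269/0.030871 = 5.918.

z = 5.918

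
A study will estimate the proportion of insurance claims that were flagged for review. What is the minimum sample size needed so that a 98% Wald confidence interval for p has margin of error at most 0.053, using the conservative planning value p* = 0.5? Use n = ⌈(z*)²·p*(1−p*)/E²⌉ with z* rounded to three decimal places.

The 98% critical value is z* = 2.326.
p*(1−p*) = 0.50·0.50 = 0.2500.
Required n before rounding: 5.410276 × 0.2500 / 0.053² = 481.513.
Rounding up, n = 482.

n = 482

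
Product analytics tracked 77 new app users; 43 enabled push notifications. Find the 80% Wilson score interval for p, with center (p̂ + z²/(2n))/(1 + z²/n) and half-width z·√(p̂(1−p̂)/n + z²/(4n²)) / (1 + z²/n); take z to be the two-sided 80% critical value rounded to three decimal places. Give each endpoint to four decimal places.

p̂ = 43/77 = 0.55844; z = 1.282, so z² = 1.643524.
1 + z²/n = 1.021344.
Center = (0.55844 + 0.010672)/1.021344 = 0.55722.
Radicand: p̂(1−p̂)/n + z²/(4n²) = 0.003202397 + 0.000069300 = 0.003271697.
Half-width = 1.282·√0.003271697/1.021344 = 0.07180.
Interval: 0.55722 ± 0.07180 → (0.4854, 0.6290).

(0.4854, 0.6290)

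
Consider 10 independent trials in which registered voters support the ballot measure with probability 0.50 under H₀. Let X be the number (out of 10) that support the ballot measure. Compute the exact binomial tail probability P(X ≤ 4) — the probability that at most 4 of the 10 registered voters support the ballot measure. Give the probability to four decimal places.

P = 0.3770

X is binomial with n = 10 and p = 0.50.
P(X ≤ 4) = Σ_{j=0}^{4} C(10,j)·0.50^j·0.50^{10−j}.
= 0.000977 + 0.009766 + 0.043945 + 0.117188 + 0.205078 = 0.3770.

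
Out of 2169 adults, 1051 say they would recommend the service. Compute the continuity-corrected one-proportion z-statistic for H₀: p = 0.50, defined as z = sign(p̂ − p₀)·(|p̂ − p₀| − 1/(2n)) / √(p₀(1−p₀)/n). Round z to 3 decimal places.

Sample proportion p̂ = 1051/2169 = 0.48456. p̂ − p₀ = -0.015445.
1/(2n) = 0.000231.
Corrected numerator: |-0.015445| − 0.000231 = 0.015214.
SE₀ = √(0.50·0.50/2169) = 0.010736.
z = (−)0.015214/0.010736 = -1.417.

z = -1.417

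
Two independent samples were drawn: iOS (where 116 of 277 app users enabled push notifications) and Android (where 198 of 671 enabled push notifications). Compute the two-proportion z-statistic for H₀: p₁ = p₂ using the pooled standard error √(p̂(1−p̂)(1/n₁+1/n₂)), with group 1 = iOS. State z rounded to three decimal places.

z = 3.680

Sample proportions: p̂₁ = 116/277 = 0.41877 and p̂₂ = 198/671 = 0.29508.
Pooled p̂ = (116+198)/(277+671) = 314/948 = 0.33122.
SE = √[p̂(1−p̂)(1/n₁+1/n₂)] = √[0.33122·0.66878·(1/277+1/671)] ≈ 0.033613.
z = 0.12369/0.033613 = 3.680.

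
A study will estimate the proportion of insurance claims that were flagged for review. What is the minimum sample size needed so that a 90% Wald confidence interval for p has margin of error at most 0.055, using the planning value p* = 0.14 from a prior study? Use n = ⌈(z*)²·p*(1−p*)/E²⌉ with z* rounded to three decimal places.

n = 108

The 90% critical value is z* = 1.645.
p*(1−p*) = 0.1204.
(z*)²·p*(1−p*)/E² = 2.706025·0.1204/0.003025 = 107.704.
⌈107.704⌉ = 108.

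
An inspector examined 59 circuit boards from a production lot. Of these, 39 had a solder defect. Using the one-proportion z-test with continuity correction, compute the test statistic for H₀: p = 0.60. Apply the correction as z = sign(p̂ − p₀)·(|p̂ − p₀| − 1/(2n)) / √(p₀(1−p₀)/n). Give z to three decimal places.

z = 0.824

p̂ = 39/59 = 0.66102. p̂ − p₀ = 0.061017.
1/(2n) = 0.008475.
Corrected numerator: |0.061017| − 0.008475 = 0.052542.
SE₀ = √(0.60·0.40/59) = 0.063779.
z = +0.052542/0.063779 = 0.824.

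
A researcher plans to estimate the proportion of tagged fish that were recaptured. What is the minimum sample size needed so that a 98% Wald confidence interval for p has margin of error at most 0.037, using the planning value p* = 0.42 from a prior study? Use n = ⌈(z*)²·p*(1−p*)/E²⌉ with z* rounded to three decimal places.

n = 963

The 98% critical value is z* = 2.326.
p*(1−p*) = 0.42·0.58 = 0.2436.
(z*)²·p*(1−p*)/E² = 5.410276·0.2436/0.001369 = 962.705.
⌈962.705⌉ = 963.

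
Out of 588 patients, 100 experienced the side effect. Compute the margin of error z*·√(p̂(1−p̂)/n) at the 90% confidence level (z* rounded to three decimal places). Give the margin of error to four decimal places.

ME = 0.0255

p̂ = 100/588 = 0.17007.
SE = √(p̂(1−p̂)/n) = √(0.141145/588) = 0.015493.
z* = 1.645 at the 90% level.
ME = 1.645·0.015493 = 0.0255.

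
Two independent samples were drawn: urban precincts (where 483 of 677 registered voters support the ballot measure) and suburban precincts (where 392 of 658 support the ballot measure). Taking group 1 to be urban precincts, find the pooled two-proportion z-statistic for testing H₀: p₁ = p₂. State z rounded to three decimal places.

z = 4.524

p̂₁ = 483/677 = 0.71344, p̂₂ = 392/658 = 0.59574.
Pooled p̂ = (483+392)/(677+658) = 875/1335 = 0.65543.
Pooled SE = √[0.2258413·0.00299686] ≈ 0.026016.
z = (p̂₁ − p̂₂)/SE = (0.71344 − 0.59574)/0.026016 = 0.11770/0.026016 = 4.524.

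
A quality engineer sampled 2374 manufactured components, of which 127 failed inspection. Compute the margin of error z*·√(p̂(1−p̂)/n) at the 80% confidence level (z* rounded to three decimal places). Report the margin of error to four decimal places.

ME = 0.0059

With x = 127 successes in n = 2374, p̂ = 0.05350.
SE(p̂) = √(0.05350·0.94650/2374) = 0.004618.
The 80% critical value is z* = 1.282.
Margin of error = z*·SE = 1.282 × 0.004618 = 0.0059.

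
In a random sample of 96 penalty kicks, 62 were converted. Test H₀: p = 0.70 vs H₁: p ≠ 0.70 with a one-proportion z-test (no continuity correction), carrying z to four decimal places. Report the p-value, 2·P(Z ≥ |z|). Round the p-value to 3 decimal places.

p-value = 0.247

With x = 62 successes in n = 96, p̂ = 0.64583.
Under H₀, SE = √(p₀(1−p₀)/n) = √(0.70·0.30/96) = √0.002187500 = 0.046771.
Test statistic (full precision, shown to 4 dp): z = (62/96 − 0.70)/SE₀ ≈ -1.1581.
p-value = 2·P(Z ≥ |z|) with z = -1.1581 → 0.247.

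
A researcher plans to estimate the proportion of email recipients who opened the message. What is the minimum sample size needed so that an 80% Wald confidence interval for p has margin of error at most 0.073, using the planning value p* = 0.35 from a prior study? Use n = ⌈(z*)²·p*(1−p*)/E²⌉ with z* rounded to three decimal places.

n = 71

For 80% confidence, z* = 1.282.
p*(1−p*) = 0.2275.
Required n before rounding: 1.643524 × 0.2275 / 0.073² = 70.164.
Rounding up, n = 71.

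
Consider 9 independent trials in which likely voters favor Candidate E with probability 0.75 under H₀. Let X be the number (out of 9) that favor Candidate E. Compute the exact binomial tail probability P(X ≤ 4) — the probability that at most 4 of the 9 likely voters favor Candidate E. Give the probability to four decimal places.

P = 0.0489

X is binomial with n = 9 and p = 0.75.
P(X ≤ 4) = Σ_{j=0}^{4} C(9,j)·0.75^j·0.25^{9−j}.
= 0.000004 + 0.000103 + 0.001236 + 0.008652 + 0.038933 = 0.0489.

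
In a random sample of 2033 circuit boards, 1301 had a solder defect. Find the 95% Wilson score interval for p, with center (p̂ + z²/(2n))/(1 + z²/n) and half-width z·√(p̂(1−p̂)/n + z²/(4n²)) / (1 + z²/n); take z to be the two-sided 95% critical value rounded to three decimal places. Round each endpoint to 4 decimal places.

(0.6188, 0.6605)

p̂ = 1301/2033 = 0.63994; z = 1.960, so z² = 3.841600.
1 + z²/n = 1.001890.
Adjusted center: (0.63994 + z²/(2n))/1.001890 = 0.63968.
Radicand: p̂(1−p̂)/n + z²/(4n²) = 0.000113338 + 0.000000232 = 0.000113570.
Half-width = z·√(radicand)/denom = 1.960·0.010657/1.001890 = 0.02085.
So the interval runs from 0.6188 to 0.6605.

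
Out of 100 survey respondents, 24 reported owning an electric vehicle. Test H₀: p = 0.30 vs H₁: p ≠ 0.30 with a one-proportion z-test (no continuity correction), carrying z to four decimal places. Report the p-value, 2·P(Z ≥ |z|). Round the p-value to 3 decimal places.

p-value = 0.190

p̂ = 24/100 = 0.24000.
Under H₀, SE = √(p₀(1−p₀)/n) = √(0.30·0.70/100) = √0.002100000 = 0.045826.
Test statistic (full precision, shown to 4 dp): z = (24/100 − 0.30)/SE₀ ≈ -1.3093.
p-value = 2·P(Z ≥ |z|) with z = -1.3093 → 0.190.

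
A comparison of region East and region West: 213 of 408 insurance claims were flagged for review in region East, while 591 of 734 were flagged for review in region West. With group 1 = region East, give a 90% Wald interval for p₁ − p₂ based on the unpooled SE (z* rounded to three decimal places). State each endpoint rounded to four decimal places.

p̂₁ = 0.52206, p̂₂ = 0.80518, so the observed difference is -0.28312.
Unpooled SE = √(p̂₁(1−p̂₁)/n₁ + p̂₂(1−p̂₂)/n₂) = √(0.000611552 + 0.000213715) = 0.028727.
z* = 1.645 at the 90% level. Margin of error = 0.04726.
CI: -0.28312 ± 0.04726 = (-0.3304, -0.2359).

(-0.3304, -0.2359)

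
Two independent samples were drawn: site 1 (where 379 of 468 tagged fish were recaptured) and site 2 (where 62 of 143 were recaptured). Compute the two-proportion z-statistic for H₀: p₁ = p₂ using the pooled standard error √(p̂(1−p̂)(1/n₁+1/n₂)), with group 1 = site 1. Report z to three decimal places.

z = 8.787

p̂₁ = 379/468 = 0.80983, p̂₂ = 62/143 = 0.43357.
Pooling: p̂ = 441/611 = 0.72177.
SE = √[p̂(1−p̂)(1/n₁+1/n₂)] = √[0.72177·0.27823·(1/468+1/143)] ≈ 0.042819.
z = (p̂₁ − p̂₂)/SE = (0.80983 − 0.43357)/0.042819 = 0.37626/0.042819 = 8.787.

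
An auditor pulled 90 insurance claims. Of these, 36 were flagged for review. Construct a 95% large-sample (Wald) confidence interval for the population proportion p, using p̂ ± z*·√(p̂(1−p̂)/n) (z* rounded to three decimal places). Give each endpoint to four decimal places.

p̂ = 36/90 = 0.40000.
SE(p̂) = √(0.40000·0.60000/90) = 0.051640.
The 95% critical value is z* = 1.960.
Margin = 1.960·0.051640 = 0.10121.
So the interval runs from 0.2988 to 0.5012.

(0.2988, 0.5012)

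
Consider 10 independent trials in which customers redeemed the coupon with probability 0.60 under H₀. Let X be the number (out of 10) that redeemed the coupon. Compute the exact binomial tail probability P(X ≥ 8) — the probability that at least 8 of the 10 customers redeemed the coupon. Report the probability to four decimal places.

X is binomial with n = 10 and p = 0.60.
P(X ≥ 8) = C(10,8)·0.60^8·0.40^2 + C(10,9)·0.60^9·0.40^1 + C(10,10)·0.60^10·0.40^0.
= 0.120932 + 0.040311 + 0.006047 = 0.1673.

P = 0.1673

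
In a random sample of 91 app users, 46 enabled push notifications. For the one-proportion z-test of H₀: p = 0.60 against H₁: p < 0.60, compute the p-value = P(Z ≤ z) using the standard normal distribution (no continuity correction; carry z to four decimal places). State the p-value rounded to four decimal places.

Sample proportion p̂ = 46/91 = 0.50549.
Null standard error: √(0.60·0.40/91) = √0.002637363 = 0.051355.
Test statistic (full precision, shown to 4 dp): z = (46/91 − 0.60)/SE₀ ≈ -1.8402.
p-value = P(Z ≤ z) with z = -1.8402 → 0.0329.

p-value = 0.0329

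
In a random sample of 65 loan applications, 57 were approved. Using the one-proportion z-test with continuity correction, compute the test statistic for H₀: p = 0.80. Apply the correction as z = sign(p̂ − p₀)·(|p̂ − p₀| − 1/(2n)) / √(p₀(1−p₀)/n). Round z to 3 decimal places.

p̂ = 57/65 = 0.87692. p̂ − p₀ = 0.076923.
Continuity correction 1/(2n) = 1/130 = 0.007692.
Corrected numerator: |0.076923| − 0.007692 = 0.069231.
SE₀ = √(0.80·0.20/65) = 0.049614.
z = (+)0.069231/0.049614 = 1.395.

z = 1.395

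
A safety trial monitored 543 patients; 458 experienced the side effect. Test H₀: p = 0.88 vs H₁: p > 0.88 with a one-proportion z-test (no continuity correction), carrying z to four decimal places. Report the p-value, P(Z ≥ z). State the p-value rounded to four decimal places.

The sample proportion is 458/543 = 0.84346.
Null standard error: √(0.88·0.12/543) = √0.000194475 = 0.013945.
z = (p̂ − p₀)/SE = (458/543 − 0.88)/0.013945 ≈ -2.6201.
p-value = P(Z ≥ z) with z = -2.6201 → 0.9956.

p-value = 0.9956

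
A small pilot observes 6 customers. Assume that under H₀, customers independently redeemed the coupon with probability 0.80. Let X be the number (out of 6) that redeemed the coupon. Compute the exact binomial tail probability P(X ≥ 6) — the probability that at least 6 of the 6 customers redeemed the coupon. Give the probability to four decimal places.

P = 0.2621

X ~ Binomial(n=6, p=0.80).
P(X ≥ 6) = C(6,6)·0.80^6·0.20^0.
= 0.262144 = 0.2621.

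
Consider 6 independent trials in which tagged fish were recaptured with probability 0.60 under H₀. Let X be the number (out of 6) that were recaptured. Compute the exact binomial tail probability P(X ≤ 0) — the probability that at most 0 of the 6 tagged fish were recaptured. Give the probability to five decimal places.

X ~ Binomial(n=6, p=0.60).
P(X ≤ 0) = C(6,0)·0.60^0·0.40^6.
= 0.004096 = 0.00410.

P = 0.00410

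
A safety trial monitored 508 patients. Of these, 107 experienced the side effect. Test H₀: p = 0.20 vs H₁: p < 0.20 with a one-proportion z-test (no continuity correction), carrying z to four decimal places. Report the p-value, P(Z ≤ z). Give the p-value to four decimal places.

With x = 107 successes in n = 508, p̂ = 0.21063.
Null standard error: √(0.20·0.80/508) = √0.000314961 = 0.017747.
z = (p̂ − p₀)/SE = (107/508 − 0.20)/0.017747 ≈ 0.5990.
From the standard normal, P(Z ≤ z) = 0.7254.

p-value = 0.7254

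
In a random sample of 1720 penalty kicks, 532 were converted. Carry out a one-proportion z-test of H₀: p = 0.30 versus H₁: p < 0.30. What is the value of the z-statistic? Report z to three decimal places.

z = 0.842

Sample proportion p̂ = 532/1720 = 0.30930.
Under H₀, SE = √(p₀(1−p₀)/n) = √(0.30·0.70/1720) = √0.000122093 = 0.011050.
z = (p̂ − p₀)/SE = (0.30930 − 0.30)/0.011050 = 0.842.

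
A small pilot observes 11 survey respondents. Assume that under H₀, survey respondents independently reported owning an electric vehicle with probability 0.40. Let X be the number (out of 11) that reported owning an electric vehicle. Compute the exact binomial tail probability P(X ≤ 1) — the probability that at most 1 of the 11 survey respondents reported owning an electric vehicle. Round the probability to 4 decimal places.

P = 0.0302

X is binomial with n = 11 and p = 0.40.
P(X ≤ 1) = C(11,0)·0.40^0·0.60^11 + C(11,1)·0.40^1·0.60^10.
= 0.003628 + 0.026605 = 0.0302.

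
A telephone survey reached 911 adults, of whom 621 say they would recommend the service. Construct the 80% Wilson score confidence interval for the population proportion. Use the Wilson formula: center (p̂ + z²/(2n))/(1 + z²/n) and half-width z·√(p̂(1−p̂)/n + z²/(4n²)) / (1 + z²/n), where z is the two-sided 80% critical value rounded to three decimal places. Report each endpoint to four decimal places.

p̂ = 621/911 = 0.68167; z = 1.282, so z² = 1.643524.
Denominator 1 + z²/n = 1 + 1.643524/911 = 1.001804.
Adjusted center: (0.68167 + z²/(2n))/1.001804 = 0.68134.
Radicand: p̂(1−p̂)/n + z²/(4n²) = 0.000238196 + 0.000000495 = 0.000238691.
Half-width = z·√(radicand)/denom = 1.282·0.015450/1.001804 = 0.01977.
CI: 0.68134 ± 0.01977 = (0.6616, 0.7011).

(0.6616, 0.7011)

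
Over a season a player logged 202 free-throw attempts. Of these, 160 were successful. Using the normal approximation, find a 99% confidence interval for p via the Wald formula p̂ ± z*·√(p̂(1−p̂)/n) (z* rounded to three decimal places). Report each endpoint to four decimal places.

p̂ = 160/202 = 0.79208.
SE(p̂) = √(0.79208·0.20792/202) = 0.028553.
z* = 2.576 at the 99% level.
Margin = 2.576·0.028553 = 0.07355.
CI: 0.79208 ± 0.07355 = (0.7185, 0.8656).

(0.7185, 0.8656)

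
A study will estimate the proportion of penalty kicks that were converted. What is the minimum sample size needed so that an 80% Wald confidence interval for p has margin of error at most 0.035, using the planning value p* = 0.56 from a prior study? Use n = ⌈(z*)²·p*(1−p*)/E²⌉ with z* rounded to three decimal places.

The 80% critical value is z* = 1.282.
p*(1−p*) = 0.56·0.44 = 0.2464.
(z*)²·p*(1−p*)/E² = 1.643524·0.2464/0.001225 = 330.583.
Rounding up, n = 331.

n = 331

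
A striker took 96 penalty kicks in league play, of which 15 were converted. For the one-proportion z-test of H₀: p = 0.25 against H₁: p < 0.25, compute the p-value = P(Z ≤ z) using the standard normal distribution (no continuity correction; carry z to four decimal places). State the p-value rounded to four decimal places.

With x = 15 successes in n = 96, p̂ = 0.15625.
Null standard error: √(0.25·0.75/96) = √0.001953125 = 0.044194.
Test statistic (full precision, shown to 4 dp): z = (15/96 − 0.25)/SE₀ ≈ -2.1213.
p-value = P(Z ≤ z) with z = -2.1213 → 0.0169.

p-value = 0.0169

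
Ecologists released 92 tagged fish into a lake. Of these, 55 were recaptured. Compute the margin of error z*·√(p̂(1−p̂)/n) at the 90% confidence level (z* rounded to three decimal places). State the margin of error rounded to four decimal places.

ME = 0.0841

p̂ = 55/92 = 0.59783.
Standard error of p̂: √(0.240430/92) = √0.002613370 = 0.051121.
For 90% confidence, z* = 1.645.
ME = 1.645·0.051121 = 0.0841.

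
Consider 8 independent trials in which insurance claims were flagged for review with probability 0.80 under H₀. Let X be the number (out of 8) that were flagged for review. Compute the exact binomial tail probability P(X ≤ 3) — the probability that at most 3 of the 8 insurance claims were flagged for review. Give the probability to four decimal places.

X ~ Binomial(n=8, p=0.80).
P(X ≤ 3) = C(8,0)·0.80^0·0.20^8 + C(8,1)·0.80^1·0.20^7 + C(8,2)·0.80^2·0.20^6 + C(8,3)·0.80^3·0.20^5.
= 0.000003 + 0.000082 + 0.001147 + 0.009175 = 0.0104.

P = 0.0104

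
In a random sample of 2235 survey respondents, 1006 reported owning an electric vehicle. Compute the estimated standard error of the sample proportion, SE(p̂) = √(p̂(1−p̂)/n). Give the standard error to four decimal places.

The sample proportion is 1006/2235 = 0.45011.
p̂(1−p̂) = 0.247511.
SE = √(0.247511/2235) = √0.000110743 = 0.0105.

SE = 0.0105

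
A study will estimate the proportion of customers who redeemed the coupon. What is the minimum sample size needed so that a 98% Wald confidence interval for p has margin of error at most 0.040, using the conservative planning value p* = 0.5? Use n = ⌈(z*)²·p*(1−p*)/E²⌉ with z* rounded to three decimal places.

z* = 2.326 at the 98% level.
p*(1−p*) = 0.50·0.50 = 0.2500.
(z*)²·p*(1−p*)/E² = 5.410276·0.2500/0.001600 = 845.356.
Rounding up, n = 846.

n = 846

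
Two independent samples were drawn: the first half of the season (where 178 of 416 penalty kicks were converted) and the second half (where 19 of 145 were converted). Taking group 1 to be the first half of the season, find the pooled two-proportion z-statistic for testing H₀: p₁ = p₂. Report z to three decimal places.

z = 6.449

Sample proportions: p̂₁ = 178/416 = 0.42788 and p̂₂ = 19/145 = 0.13103.
Pooling: p̂ = 197/561 = 0.35116.
SE = √[p̂(1−p̂)(1/n₁+1/n₂)] = √[0.35116·0.64884·(1/416+1/145)] ≈ 0.046033.
z = 0.29685/0.046033 = 6.449.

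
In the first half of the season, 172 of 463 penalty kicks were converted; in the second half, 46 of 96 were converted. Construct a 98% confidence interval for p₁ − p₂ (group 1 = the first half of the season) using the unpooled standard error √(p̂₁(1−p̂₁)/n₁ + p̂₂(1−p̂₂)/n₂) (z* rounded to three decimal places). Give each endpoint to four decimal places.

p̂₁ = 172/463 = 0.37149, p̂₂ = 46/96 = 0.47917; p̂₁ − p̂₂ = -0.10768.
SE = √(0.000504288 + 0.002599646) = √0.003103934 = 0.055713.
For 98% confidence, z* = 2.326. Margin = 2.326·0.055713 = 0.12959.
Interval: -0.10768 ± 0.12959 → (-0.2373, 0.0219).

(-0.2373, 0.0219)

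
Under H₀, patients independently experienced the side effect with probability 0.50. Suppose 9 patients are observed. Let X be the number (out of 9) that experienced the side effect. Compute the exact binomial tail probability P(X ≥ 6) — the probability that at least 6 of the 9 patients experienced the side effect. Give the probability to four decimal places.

P = 0.2539

X ~ Binomial(n=9, p=0.50).
P(X ≥ 6) = C(9,6)·0.50^6·0.50^3 + C(9,7)·0.50^7·0.50^2 + C(9,8)·0.50^8·0.50^1 + C(9,9)·0.50^9·0.50^0.
= 0.164062 + 0.070312 + 0.017578 + 0.001953 = 0.2539.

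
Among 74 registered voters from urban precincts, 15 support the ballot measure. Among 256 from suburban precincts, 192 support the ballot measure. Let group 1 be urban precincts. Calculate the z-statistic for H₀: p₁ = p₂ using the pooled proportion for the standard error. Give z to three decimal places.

p̂₁ = 15/74 = 0.20270, p̂₂ = 192/256 = 0.75000.
Pooling: p̂ = 207/330 = 0.62727.
SE = √[p̂(1−p̂)(1/n₁+1/n₂)] = √[0.62727·0.37273·(1/74+1/256)] ≈ 0.063818.
z = (p̂₁ − p̂₂)/SE = (0.20270 − 0.75000)/0.063818 = -0.54730/0.063818 = -8.576.

z = -8.576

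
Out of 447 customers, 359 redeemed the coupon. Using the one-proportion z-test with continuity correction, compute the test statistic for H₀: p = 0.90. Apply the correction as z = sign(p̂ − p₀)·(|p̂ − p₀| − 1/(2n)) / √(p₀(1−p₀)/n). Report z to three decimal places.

p̂ = 359/447 = 0.80313. p̂ − p₀ = -0.096868.
Continuity correction 1/(2n) = 1/894 = 0.001119.
Corrected numerator: |-0.096868| − 0.001119 = 0.095749.
Null standard error: √(0.90·0.10/447) = √0.000201342 = 0.014190.
z = −0.095749/0.014190 = -6.748.

z = -6.748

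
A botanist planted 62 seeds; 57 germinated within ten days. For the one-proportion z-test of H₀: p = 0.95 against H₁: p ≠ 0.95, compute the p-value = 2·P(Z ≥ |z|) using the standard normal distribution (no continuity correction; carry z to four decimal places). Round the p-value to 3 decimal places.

p-value = 0.268

Sample proportion p̂ = 57/62 = 0.91935.
Under H₀, SE = √(p₀(1−p₀)/n) = √(0.95·0.05/62) = √0.000766129 = 0.027679.
Test statistic (full precision, shown to 4 dp): z = (57/62 − 0.95)/SE₀ ≈ -1.1072.
From the standard normal, 2·P(Z ≥ |z|) = 0.268.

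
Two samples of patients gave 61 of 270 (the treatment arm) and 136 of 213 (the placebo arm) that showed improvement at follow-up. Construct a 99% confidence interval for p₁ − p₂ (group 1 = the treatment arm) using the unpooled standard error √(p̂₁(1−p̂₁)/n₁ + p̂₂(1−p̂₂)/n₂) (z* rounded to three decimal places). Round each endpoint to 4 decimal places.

p̂₁ = 61/270 = 0.22593, p̂₂ = 136/213 = 0.63850; p̂₁ − p̂₂ = -0.41257.
SE = √(0.000647716 + 0.001083654) = √0.001731370 = 0.041610.
The 99% critical value is z* = 2.576. Margin of error = 0.10719.
Interval: -0.41257 ± 0.10719 → (-0.5198, -0.3054).

(-0.5198, -0.3054)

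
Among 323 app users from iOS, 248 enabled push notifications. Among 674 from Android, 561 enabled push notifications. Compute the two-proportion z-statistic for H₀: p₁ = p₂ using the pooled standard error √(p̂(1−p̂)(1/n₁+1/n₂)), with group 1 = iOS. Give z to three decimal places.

z = -2.438

Sample proportions: p̂₁ = 248/323 = 0.76780 and p̂₂ = 561/674 = 0.83234.
Pooling: p̂ = 809/997 = 0.81143.
SE = √[p̂(1−p̂)(1/n₁+1/n₂)] = √[0.81143·0.18857·(1/323+1/674)] ≈ 0.026471.
z = (p̂₁ − p̂₂)/SE = (0.76780 − 0.83234)/0.026471 = -0.06454/0.026471 = -2.438.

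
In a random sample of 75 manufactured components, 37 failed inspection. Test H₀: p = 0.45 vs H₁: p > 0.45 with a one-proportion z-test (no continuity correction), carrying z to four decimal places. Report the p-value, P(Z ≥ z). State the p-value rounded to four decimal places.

p-value = 0.2253

The sample proportion is 37/75 = 0.49333.
Null standard error: √(0.45·0.55/75) = √0.003300000 = 0.057446.
z = (p̂ − p₀)/SE = (37/75 − 0.45)/0.057446 ≈ 0.7543.
p-value = P(Z ≥ z) with z = 0.7543 → 0.2253.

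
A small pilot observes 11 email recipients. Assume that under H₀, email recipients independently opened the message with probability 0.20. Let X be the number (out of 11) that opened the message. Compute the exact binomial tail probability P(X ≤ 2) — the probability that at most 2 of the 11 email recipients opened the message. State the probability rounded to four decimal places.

X is binomial with n = 11 and p = 0.20.
P(X ≤ 2) = C(11,0)·0.20^0·0.80^11 + C(11,1)·0.20^1·0.80^10 + C(11,2)·0.20^2·0.80^9.
= 0.085899 + 0.236223 + 0.295279 = 0.6174.

P = 0.6174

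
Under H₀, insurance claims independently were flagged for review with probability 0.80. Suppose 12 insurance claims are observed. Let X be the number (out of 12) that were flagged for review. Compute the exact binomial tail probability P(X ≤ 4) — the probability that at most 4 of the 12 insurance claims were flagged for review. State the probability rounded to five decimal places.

P = 0.00058

X is binomial with n = 12 and p = 0.80.
P(X ≤ 4) = Σ_{j=0}^{4} C(12,j)·0.80^j·0.20^{12−j}.
= 0.000000 + 0.000000 + 0.000004 + 0.000058 + 0.000519 = 0.00058.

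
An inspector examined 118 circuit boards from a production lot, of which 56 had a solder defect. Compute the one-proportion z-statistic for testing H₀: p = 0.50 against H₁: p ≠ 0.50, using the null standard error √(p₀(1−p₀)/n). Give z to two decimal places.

z = -0.55

Sample proportion p̂ = 56/118 = 0.47458.
Under H₀, SE = √(p₀(1−p₀)/n) = √(0.50·0.50/118) = √0.002118644 = 0.046029.
z = (0.47458 − 0.50)/0.046029 = -0.02542/0.046029 = -0.55.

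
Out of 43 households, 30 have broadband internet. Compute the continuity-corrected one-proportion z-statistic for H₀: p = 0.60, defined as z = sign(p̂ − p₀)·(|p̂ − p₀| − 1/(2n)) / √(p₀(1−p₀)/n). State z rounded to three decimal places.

p̂ = 30/43 = 0.69767. p̂ − p₀ = 0.097674.
1/(2n) = 0.011628.
Corrected numerator: |0.097674| − 0.011628 = 0.086046.
Null standard error: √(0.60·0.40/43) = √0.005581395 = 0.074709.
z = +0.086046/0.074709 = 1.152.

z = 1.152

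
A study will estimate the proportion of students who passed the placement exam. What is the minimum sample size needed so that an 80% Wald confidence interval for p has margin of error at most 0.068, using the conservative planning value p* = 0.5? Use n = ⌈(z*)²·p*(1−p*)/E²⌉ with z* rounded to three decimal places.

n = 89

The 80% critical value is z* = 1.282.
p*(1−p*) = 0.50·0.50 = 0.2500.
(z*)²·p*(1−p*)/E² = 1.643524·0.2500/0.004624 = 88.858.
⌈88.858⌉ = 89.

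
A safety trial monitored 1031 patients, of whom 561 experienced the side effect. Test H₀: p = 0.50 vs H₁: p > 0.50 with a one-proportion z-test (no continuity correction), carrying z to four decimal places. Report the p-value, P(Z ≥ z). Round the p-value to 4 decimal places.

With x = 561 successes in n = 1031, p̂ = 0.54413.
SE₀ = √(0.50·0.50/1031) = 0.015572.
z = (p̂ − p₀)/SE = (561/1031 − 0.50)/0.015572 ≈ 2.8341.
p-value = P(Z ≥ z) with z = 2.8341 → 0.0023.

p-value = 0.0023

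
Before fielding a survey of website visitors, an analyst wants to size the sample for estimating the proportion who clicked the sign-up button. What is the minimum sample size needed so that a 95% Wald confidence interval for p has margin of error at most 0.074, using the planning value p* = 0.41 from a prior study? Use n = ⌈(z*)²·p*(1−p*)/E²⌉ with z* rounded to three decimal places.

For 95% confidence, z* = 1.960.
p*(1−p*) = 0.41·0.59 = 0.2419.
Required n before rounding: 3.841600 × 0.2419 / 0.074² = 169.701.
Rounding up, n = 170.

n = 170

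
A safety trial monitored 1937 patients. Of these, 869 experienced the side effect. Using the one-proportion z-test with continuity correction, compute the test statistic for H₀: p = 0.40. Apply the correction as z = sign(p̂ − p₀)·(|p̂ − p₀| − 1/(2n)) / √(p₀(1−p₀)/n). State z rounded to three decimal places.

p̂ = 869/1937 = 0.44863. p̂ − p₀ = 0.048632.
Continuity correction 1/(2n) = 1/3874 = 0.000258.
Corrected numerator: |0.048632| − 0.000258 = 0.048374.
Null standard error: √(0.40·0.60/1937) = √0.000123903 = 0.011131.
z = (+)0.048374/0.011131 = 4.346.

z = 4.346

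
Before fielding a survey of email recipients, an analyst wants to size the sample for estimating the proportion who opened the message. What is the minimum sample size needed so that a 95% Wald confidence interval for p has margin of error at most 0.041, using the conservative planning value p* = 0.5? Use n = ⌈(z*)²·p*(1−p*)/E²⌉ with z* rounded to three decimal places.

For 95% confidence, z* = 1.960.
p*(1−p*) = 0.50·0.50 = 0.2500.
(z*)²·p*(1−p*)/E² = 3.841600·0.2500/0.001681 = 571.327.
Rounding up, n = 572.

n = 572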